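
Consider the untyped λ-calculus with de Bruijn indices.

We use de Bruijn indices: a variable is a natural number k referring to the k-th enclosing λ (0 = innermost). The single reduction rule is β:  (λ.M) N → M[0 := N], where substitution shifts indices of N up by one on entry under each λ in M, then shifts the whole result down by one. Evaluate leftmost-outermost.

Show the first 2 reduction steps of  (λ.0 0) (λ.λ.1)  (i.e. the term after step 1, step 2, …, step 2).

Answer: after 2 steps: λ.λ.λ.1

Reduction:
  start: (λ.0 0) (λ.λ.1)
  step 1: (λ.λ.1) (λ.λ.1)
  step 2: λ.λ.λ.1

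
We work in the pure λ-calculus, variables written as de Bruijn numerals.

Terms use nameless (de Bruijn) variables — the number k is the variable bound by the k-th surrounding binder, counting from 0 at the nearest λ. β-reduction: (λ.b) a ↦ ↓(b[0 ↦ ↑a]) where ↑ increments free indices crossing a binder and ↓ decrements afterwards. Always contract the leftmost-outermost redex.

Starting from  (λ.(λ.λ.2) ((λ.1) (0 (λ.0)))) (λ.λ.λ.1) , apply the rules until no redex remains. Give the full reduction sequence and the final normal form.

Answer: normal form = λ.λ.λ.λ.1  (in 2 steps)

Reduction:
  start: (λ.(λ.λ.2) ((λ.1) (0 (λ.0)))) (λ.λ.λ.1)
  →1  (λ.λ.λ.λ.λ.1) ((λ.λ.λ.λ.1) ((λ.λ.λ.1) (λ.0)))
  →2  λ.λ.λ.λ.1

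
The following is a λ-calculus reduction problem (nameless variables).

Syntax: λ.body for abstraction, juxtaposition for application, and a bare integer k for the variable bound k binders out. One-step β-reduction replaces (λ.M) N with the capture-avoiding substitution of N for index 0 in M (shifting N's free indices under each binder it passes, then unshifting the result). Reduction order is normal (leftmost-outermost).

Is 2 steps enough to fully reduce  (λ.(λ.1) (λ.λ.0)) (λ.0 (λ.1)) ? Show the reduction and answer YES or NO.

Answer: YES — reaches normal form λ.0 (λ.1) in 2 ≤ 2 steps

Derivation:
  start: (λ.(λ.1) (λ.λ.0)) (λ.0 (λ.1))
  [1] (λ.λ.0 (λ.1)) (λ.λ.0)
  [2] λ.0 (λ.1)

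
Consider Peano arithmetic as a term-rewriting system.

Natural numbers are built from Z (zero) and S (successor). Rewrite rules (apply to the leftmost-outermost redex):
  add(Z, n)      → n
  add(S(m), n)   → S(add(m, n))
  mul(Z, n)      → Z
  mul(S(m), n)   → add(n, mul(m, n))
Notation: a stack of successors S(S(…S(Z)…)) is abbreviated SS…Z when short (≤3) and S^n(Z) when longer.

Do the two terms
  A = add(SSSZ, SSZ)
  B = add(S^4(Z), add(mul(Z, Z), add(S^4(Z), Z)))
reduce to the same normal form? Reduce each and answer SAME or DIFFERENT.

Answer: DIFFERENT — A ⇓ S^5(Z), B ⇓ S^8(Z)

Working:
Term A:
  start: add(SSSZ, SSZ)
  step 1: S(add(SSZ, SSZ))
  step 2: S(S(add(SZ, SSZ)))
  step 3: S(S(S(add(Z, SSZ))))
  step 4: S^5(Z)

Term B:
  start: add(S^4(Z), add(mul(Z, Z), add(S^4(Z), Z)))
  step 1: S(add(SSSZ, add(mul(Z, Z), add(S^4(Z), Z))))
  step 2: S(S(add(SSZ, add(mul(Z, Z), add(S^4(Z), Z)))))
  step 3: S(S(S(add(SZ, add(mul(Z, Z), add(S^4(Z), Z))))))
  step 4: S(S(S(S(add(Z, add(mul(Z, Z), add(S^4(Z), Z)))))))
  step 5: S(S(S(S(add(mul(Z, Z), add(S^4(Z), Z))))))
  step 6: S(S(S(S(add(Z, add(S^4(Z), Z))))))
  step 7: S(S(S(S(add(S^4(Z), Z)))))
  step 8: S(S(S(S(S(add(SSSZ, Z))))))
  step 9: S(S(S(S(S(S(add(SSZ, Z)))))))
  step 10: S(S(S(S(S(S(S(add(SZ, Z))))))))
  step 11: S(S(S(S(S(S(S(S(add(Z, Z)))))))))
  step 12: S^8(Z)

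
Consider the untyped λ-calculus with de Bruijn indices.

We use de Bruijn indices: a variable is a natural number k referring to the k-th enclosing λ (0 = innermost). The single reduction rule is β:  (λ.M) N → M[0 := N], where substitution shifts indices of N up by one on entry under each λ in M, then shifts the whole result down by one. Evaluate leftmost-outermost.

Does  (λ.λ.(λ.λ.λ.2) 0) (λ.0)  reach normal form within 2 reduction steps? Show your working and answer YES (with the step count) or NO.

  start: (λ.λ.(λ.λ.λ.2) 0) (λ.0)
  →1  λ.(λ.λ.λ.2) 0
  →2  λ.λ.λ.2

Answer: YES — reaches normal form λ.λ.λ.2 in 2 ≤ 2 steps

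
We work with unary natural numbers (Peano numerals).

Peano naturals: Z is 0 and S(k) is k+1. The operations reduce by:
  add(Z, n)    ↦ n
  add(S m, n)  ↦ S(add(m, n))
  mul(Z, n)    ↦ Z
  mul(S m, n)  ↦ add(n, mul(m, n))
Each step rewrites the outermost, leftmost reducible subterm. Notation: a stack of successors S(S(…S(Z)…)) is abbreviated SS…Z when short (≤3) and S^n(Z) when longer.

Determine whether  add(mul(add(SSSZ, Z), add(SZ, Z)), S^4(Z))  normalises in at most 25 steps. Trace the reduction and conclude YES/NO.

Answer: YES — reaches normal form S^7(Z) in 24 ≤ 25 steps

Reduction:
  start: add(mul(add(SSSZ, Z), add(SZ, Z)), S^4(Z))
  [1] add(mul(S(add(SSZ, Z)), add(SZ, Z)), S^4(Z))
  [2] add(add(add(SZ, Z), mul(add(SSZ, Z), add(SZ, Z))), S^4(Z))
  [3] add(add(S(add(Z, Z)), mul(add(SSZ, Z), add(SZ, Z))), S^4(Z))
  [4] add(S(add(add(Z, Z), mul(add(SSZ, Z), add(SZ, Z)))), S^4(Z))
  [5] S(add(add(add(Z, Z), mul(add(SSZ, Z), add(SZ, Z))), S^4(Z)))
  [6] S(add(add(Z, mul(add(SSZ, Z), add(SZ, Z))), S^4(Z)))
  [7] S(add(mul(add(SSZ, Z), add(SZ, Z)), S^4(Z)))
  [8] S(add(mul(S(add(SZ, Z)), add(SZ, Z)), S^4(Z)))
  [9] S(add(add(add(SZ, Z), mul(add(SZ, Z), add(SZ, Z))), S^4(Z)))
  [10] S(add(add(S(add(Z, Z)), mul(add(SZ, Z), add(SZ, Z))), S^4(Z)))
  [11] S(add(S(add(add(Z, Z), mul(add(SZ, Z), add(SZ, Z)))), S^4(Z)))
  [12] S(S(add(add(add(Z, Z), mul(add(SZ, Z), add(SZ, Z))), S^4(Z))))
  [13] S(S(add(add(Z, mul(add(SZ, Z), add(SZ, Z))), S^4(Z))))
  [14] S(S(add(mul(add(SZ, Z), add(SZ, Z)), S^4(Z))))
  [15] S(S(add(mul(S(add(Z, Z)), add(SZ, Z)), S^4(Z))))
  [16] S(S(add(add(add(SZ, Z), mul(add(Z, Z), add(SZ, Z))), S^4(Z))))
  [17] S(S(add(add(S(add(Z, Z)), mul(add(Z, Z), add(SZ, Z))), S^4(Z))))
  [18] S(S(add(S(add(add(Z, Z), mul(add(Z, Z), add(SZ, Z)))), S^4(Z))))
  [19] S(S(S(add(add(add(Z, Z), mul(add(Z, Z), add(SZ, Z))), S^4(Z)))))
  [20] S(S(S(add(add(Z, mul(add(Z, Z), add(SZ, Z))), S^4(Z)))))
  [21] S(S(S(add(mul(add(Z, Z), add(SZ, Z)), S^4(Z)))))
  [22] S(S(S(add(mul(Z, add(SZ, Z)), S^4(Z)))))
  [23] S(S(S(add(Z, S^4(Z)))))
  [24] S^7(Z)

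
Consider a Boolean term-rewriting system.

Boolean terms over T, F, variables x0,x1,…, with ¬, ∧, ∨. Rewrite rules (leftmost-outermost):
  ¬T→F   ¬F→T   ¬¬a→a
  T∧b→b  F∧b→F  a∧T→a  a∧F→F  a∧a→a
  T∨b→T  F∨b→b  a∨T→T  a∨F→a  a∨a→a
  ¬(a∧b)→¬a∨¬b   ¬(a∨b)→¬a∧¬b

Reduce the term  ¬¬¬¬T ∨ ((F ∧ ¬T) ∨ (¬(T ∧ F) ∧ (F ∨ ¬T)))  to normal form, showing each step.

Answer: normal form = T  (in 3 steps)

Working:
  start: ¬¬¬¬T ∨ ((F ∧ ¬T) ∨ (¬(T ∧ F) ∧ (F ∨ ¬T)))
  →1  ¬¬T ∨ ((F ∧ ¬T) ∨ (¬(T ∧ F) ∧ (F ∨ ¬T)))
  →2  T ∨ ((F ∧ ¬T) ∨ (¬(T ∧ F) ∧ (F ∨ ¬T)))
  →3  T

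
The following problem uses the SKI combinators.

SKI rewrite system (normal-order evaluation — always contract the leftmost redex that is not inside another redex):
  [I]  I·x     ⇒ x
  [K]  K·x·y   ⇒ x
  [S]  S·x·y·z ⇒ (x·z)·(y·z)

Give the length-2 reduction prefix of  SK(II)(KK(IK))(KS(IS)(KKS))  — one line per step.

Answer: after 2 steps: KK(IK)(KS(IS)(KKS))

Reduction:
  start: SK(II)(KK(IK))(KS(IS)(KKS))
  →1  K(KK(IK))(II(KK(IK)))(KS(IS)(KKS))
  →2  KK(IK)(KS(IS)(KKS))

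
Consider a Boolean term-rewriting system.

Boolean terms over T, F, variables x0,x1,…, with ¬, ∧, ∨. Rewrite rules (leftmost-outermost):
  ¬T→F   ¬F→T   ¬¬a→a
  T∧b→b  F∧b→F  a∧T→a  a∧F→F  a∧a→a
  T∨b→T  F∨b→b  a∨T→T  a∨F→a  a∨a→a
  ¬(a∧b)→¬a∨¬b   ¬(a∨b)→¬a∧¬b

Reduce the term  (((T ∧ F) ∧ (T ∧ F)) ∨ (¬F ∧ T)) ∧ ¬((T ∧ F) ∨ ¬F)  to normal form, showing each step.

Answer: normal form = F  (in 13 steps)

Reduction:
  start: (((T ∧ F) ∧ (T ∧ F)) ∨ (¬F ∧ T)) ∧ ¬((T ∧ F) ∨ ¬F)
  step 1: ((T ∧ F) ∨ (¬F ∧ T)) ∧ ¬((T ∧ F) ∨ ¬F)
  step 2: (F ∨ (¬F ∧ T)) ∧ ¬((T ∧ F) ∨ ¬F)
  step 3: (¬F ∧ T) ∧ ¬((T ∧ F) ∨ ¬F)
  step 4: ¬F ∧ ¬((T ∧ F) ∨ ¬F)
  step 5: T ∧ ¬((T ∧ F) ∨ ¬F)
  step 6: ¬((T ∧ F) ∨ ¬F)
  step 7: ¬(T ∧ F) ∧ ¬¬F
  step 8: (¬T ∨ ¬F) ∧ ¬¬F
  step 9: (F ∨ ¬F) ∧ ¬¬F
  step 10: ¬F ∧ ¬¬F
  step 11: T ∧ ¬¬F
  step 12: ¬¬F
  step 13: F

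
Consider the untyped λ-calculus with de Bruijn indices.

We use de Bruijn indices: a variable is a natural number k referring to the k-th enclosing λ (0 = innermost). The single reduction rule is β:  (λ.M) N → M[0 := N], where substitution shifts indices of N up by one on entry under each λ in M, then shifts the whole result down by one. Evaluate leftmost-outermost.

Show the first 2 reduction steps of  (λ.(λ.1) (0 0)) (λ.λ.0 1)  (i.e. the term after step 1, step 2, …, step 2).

  start: (λ.(λ.1) (0 0)) (λ.λ.0 1)
  [1] (λ.λ.λ.0 1) ((λ.λ.0 1) (λ.λ.0 1))
  [2] λ.λ.0 1

Answer: after 2 steps: λ.λ.0 1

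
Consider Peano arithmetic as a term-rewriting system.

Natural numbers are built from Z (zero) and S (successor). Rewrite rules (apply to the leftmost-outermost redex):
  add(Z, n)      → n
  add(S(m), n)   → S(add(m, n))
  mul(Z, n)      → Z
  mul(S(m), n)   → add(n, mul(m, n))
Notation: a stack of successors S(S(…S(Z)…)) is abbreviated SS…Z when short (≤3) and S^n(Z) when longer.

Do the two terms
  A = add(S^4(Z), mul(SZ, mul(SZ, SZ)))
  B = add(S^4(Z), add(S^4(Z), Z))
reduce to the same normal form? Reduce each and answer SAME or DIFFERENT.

Answer: DIFFERENT — A ⇓ S^5(Z), B ⇓ S^8(Z)

Reduction:
Term A:
  start: add(S^4(Z), mul(SZ, mul(SZ, SZ)))
  step 1: S(add(SSSZ, mul(SZ, mul(SZ, SZ))))
  step 2: S(S(add(SSZ, mul(SZ, mul(SZ, SZ)))))
  step 3: S(S(S(add(SZ, mul(SZ, mul(SZ, SZ))))))
  step 4: S(S(S(S(add(Z, mul(SZ, mul(SZ, SZ)))))))
  step 5: S(S(S(S(mul(SZ, mul(SZ, SZ))))))
  step 6: S(S(S(S(add(mul(SZ, SZ), mul(Z, mul(SZ, SZ)))))))
  step 7: S(S(S(S(add(add(SZ, mul(Z, SZ)), mul(Z, mul(SZ, SZ)))))))
  step 8: S(S(S(S(add(S(add(Z, mul(Z, SZ))), mul(Z, mul(SZ, SZ)))))))
  step 9: S(S(S(S(S(add(add(Z, mul(Z, SZ)), mul(Z, mul(SZ, SZ))))))))
  step 10: S(S(S(S(S(add(mul(Z, SZ), mul(Z, mul(SZ, SZ))))))))
  step 11: S(S(S(S(S(add(Z, mul(Z, mul(SZ, SZ))))))))
  step 12: S(S(S(S(S(mul(Z, mul(SZ, SZ)))))))
  step 13: S^5(Z)

Term B:
  start: add(S^4(Z), add(S^4(Z), Z))
  step 1: S(add(SSSZ, add(S^4(Z), Z)))
  step 2: S(S(add(SSZ, add(S^4(Z), Z))))
  step 3: S(S(S(add(SZ, add(S^4(Z), Z)))))
  step 4: S(S(S(S(add(Z, add(S^4(Z), Z))))))
  step 5: S(S(S(S(add(S^4(Z), Z)))))
  step 6: S(S(S(S(S(add(SSSZ, Z))))))
  step 7: S(S(S(S(S(S(add(SSZ, Z)))))))
  step 8: S(S(S(S(S(S(S(add(SZ, Z))))))))
  step 9: S(S(S(S(S(S(S(S(add(Z, Z)))))))))
  step 10: S^8(Z)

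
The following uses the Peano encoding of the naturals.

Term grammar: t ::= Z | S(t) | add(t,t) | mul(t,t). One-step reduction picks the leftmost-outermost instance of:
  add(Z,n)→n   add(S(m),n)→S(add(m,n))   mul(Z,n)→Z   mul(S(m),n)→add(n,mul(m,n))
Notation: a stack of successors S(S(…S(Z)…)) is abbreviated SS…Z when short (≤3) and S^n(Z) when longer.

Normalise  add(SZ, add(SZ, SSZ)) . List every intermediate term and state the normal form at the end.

  start: add(SZ, add(SZ, SSZ))
  step 1: S(add(Z, add(SZ, SSZ)))
  step 2: S(add(SZ, SSZ))
  step 3: S(S(add(Z, SSZ)))
  step 4: S^4(Z)

Answer: normal form = S^4(Z)  (in 4 steps)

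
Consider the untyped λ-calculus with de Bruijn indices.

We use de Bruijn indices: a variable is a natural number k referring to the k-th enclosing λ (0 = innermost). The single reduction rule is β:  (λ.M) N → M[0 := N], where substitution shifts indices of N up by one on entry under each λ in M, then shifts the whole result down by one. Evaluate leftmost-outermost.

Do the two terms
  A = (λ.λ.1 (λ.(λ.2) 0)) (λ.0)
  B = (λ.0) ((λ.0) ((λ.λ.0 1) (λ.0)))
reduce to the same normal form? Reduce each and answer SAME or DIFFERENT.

Answer: DIFFERENT — A ⇓ λ.λ.1, B ⇓ λ.0 (λ.0)

Derivation:
Term A:
  start: (λ.λ.1 (λ.(λ.2) 0)) (λ.0)
  step 1: λ.(λ.0) (λ.(λ.2) 0)
  step 2: λ.λ.(λ.2) 0
  step 3: λ.λ.1

Term B:
  start: (λ.0) ((λ.0) ((λ.λ.0 1) (λ.0)))
  step 1: (λ.0) ((λ.λ.0 1) (λ.0))
  step 2: (λ.λ.0 1) (λ.0)
  step 3: λ.0 (λ.0)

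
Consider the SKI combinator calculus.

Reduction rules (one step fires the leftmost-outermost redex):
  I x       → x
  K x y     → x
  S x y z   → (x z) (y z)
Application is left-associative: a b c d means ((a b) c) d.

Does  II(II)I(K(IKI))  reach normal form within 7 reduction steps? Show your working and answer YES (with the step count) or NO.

Answer: YES — reaches normal form K(KI) in 6 ≤ 7 steps

Derivation:
  start: II(II)I(K(IKI))
  [1] I(II)I(K(IKI))
  [2] III(K(IKI))
  [3] II(K(IKI))
  [4] I(K(IKI))
  [5] K(IKI)
  [6] K(KI)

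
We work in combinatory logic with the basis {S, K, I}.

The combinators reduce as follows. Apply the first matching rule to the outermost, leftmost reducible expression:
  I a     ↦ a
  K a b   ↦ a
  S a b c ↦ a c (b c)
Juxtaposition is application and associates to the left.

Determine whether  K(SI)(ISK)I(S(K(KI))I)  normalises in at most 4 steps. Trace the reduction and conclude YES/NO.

Answer: NO — after 4 steps the term is K(KI)(I(S(K(KI))I))(I(I(S(K(KI))I))), not yet normal

Working:
  start: K(SI)(ISK)I(S(K(KI))I)
  →1  SII(S(K(KI))I)
  →2  I(S(K(KI))I)(I(S(K(KI))I))
  →3  S(K(KI))I(I(S(K(KI))I))
  →4  K(KI)(I(S(K(KI))I))(I(I(S(K(KI))I)))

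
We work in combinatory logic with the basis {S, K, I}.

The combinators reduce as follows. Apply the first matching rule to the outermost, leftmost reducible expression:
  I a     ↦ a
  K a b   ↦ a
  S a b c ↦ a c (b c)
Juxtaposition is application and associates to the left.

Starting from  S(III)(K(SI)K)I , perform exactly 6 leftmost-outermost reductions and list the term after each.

  start: S(III)(K(SI)K)I
  →1  IIII(K(SI)KI)
  →2  III(K(SI)KI)
  →3  II(K(SI)KI)
  →4  I(K(SI)KI)
  →5  K(SI)KI
  →6  SII

Answer: after 6 steps: SII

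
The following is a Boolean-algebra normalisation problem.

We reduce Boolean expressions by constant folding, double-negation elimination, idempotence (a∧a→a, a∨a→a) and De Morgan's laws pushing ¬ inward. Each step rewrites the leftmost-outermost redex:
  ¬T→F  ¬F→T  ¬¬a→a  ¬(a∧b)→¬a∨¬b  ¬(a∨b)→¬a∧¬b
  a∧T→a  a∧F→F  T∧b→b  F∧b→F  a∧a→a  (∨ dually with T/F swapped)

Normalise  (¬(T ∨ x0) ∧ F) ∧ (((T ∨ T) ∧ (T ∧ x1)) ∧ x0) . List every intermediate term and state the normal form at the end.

  start: (¬(T ∨ x0) ∧ F) ∧ (((T ∨ T) ∧ (T ∧ x1)) ∧ x0)
  →1  F ∧ (((T ∨ T) ∧ (T ∧ x1)) ∧ x0)
  →2  F

Answer: normal form = F  (in 2 steps)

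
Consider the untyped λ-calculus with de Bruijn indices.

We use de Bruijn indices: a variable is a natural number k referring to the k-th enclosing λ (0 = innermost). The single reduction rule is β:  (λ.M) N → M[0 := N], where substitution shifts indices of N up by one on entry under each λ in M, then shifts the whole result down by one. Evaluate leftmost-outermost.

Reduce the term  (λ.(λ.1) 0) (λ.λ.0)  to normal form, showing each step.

  start: (λ.(λ.1) 0) (λ.λ.0)
  [1] (λ.λ.λ.0) (λ.λ.0)
  [2] λ.λ.0

Answer: normal form = λ.λ.0  (in 2 steps)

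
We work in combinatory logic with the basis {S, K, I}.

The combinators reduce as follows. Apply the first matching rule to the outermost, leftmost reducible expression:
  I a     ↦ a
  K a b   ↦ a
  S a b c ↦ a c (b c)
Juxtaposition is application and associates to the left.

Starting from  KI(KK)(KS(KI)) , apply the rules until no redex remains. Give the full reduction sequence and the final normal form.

Answer: normal form = S  (in 3 steps)

Working:
  start: KI(KK)(KS(KI))
  step 1: I(KS(KI))
  step 2: KS(KI)
  step 3: S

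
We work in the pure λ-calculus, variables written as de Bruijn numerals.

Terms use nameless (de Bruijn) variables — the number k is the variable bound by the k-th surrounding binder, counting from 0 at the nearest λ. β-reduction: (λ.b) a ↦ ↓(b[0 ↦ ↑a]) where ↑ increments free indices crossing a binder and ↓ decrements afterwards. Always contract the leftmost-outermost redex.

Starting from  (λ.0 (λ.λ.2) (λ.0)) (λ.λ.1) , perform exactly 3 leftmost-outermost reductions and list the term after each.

  start: (λ.0 (λ.λ.2) (λ.0)) (λ.λ.1)
  step 1: (λ.λ.1) (λ.λ.λ.λ.1) (λ.0)
  step 2: (λ.λ.λ.λ.λ.1) (λ.0)
  step 3: λ.λ.λ.λ.1

Answer: after 3 steps: λ.λ.λ.λ.1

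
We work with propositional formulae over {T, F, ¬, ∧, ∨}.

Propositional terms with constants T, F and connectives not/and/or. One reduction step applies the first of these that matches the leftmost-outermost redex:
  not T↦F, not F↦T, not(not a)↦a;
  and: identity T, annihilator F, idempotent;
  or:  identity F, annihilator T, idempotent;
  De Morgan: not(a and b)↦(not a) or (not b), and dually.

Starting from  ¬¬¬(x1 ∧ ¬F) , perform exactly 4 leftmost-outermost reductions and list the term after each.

Answer: after 4 steps: ¬x1

Derivation:
  start: ¬¬¬(x1 ∧ ¬F)
  [1] ¬(x1 ∧ ¬F)
  [2] ¬x1 ∨ ¬¬F
  [3] ¬x1 ∨ F
  [4] ¬x1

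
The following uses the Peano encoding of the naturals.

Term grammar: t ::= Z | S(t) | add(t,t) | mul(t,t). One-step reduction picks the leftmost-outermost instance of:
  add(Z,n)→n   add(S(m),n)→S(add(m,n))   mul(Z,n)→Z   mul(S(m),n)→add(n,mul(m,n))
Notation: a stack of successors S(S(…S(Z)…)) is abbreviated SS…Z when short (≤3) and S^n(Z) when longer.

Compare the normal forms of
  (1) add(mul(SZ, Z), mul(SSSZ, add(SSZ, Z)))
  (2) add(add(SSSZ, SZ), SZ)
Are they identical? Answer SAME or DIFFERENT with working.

Term A:
  start: add(mul(SZ, Z), mul(SSSZ, add(SSZ, Z)))
  →1  add(add(Z, mul(Z, Z)), mul(SSSZ, add(SSZ, Z)))
  →2  add(mul(Z, Z), mul(SSSZ, add(SSZ, Z)))
  →3  add(Z, mul(SSSZ, add(SSZ, Z)))
  →4  mul(SSSZ, add(SSZ, Z))
  →5  add(add(SSZ, Z), mul(SSZ, add(SSZ, Z)))
  →6  add(S(add(SZ, Z)), mul(SSZ, add(SSZ, Z)))
  →7  S(add(add(SZ, Z), mul(SSZ, add(SSZ, Z))))
  →8  S(add(S(add(Z, Z)), mul(SSZ, add(SSZ, Z))))
  →9  S(S(add(add(Z, Z), mul(SSZ, add(SSZ, Z)))))
  →10  S(S(add(Z, mul(SSZ, add(SSZ, Z)))))
  →11  S(S(mul(SSZ, add(SSZ, Z))))
  →12  S(S(add(add(SSZ, Z), mul(SZ, add(SSZ, Z)))))
  →13  S(S(add(S(add(SZ, Z)), mul(SZ, add(SSZ, Z)))))
  →14  S(S(S(add(add(SZ, Z), mul(SZ, add(SSZ, Z))))))
  →15  S(S(S(add(S(add(Z, Z)), mul(SZ, add(SSZ, Z))))))
  →16  S(S(S(S(add(add(Z, Z), mul(SZ, add(SSZ, Z)))))))
  →17  S(S(S(S(add(Z, mul(SZ, add(SSZ, Z)))))))
  →18  S(S(S(S(mul(SZ, add(SSZ, Z))))))
  →19  S(S(S(S(add(add(SSZ, Z), mul(Z, add(SSZ, Z)))))))
  →20  S(S(S(S(add(S(add(SZ, Z)), mul(Z, add(SSZ, Z)))))))
  →21  S(S(S(S(S(add(add(SZ, Z), mul(Z, add(SSZ, Z))))))))
  →22  S(S(S(S(S(add(S(add(Z, Z)), mul(Z, add(SSZ, Z))))))))
  →23  S(S(S(S(S(S(add(add(Z, Z), mul(Z, add(SSZ, Z)))))))))
  →24  S(S(S(S(S(S(add(Z, mul(Z, add(SSZ, Z)))))))))
  →25  S(S(S(S(S(S(mul(Z, add(SSZ, Z))))))))
  →26  S^6(Z)

Term B:
  start: add(add(SSSZ, SZ), SZ)
  →1  add(S(add(SSZ, SZ)), SZ)
  →2  S(add(add(SSZ, SZ), SZ))
  →3  S(add(S(add(SZ, SZ)), SZ))
  →4  S(S(add(add(SZ, SZ), SZ)))
  →5  S(S(add(S(add(Z, SZ)), SZ)))
  →6  S(S(S(add(add(Z, SZ), SZ))))
  →7  S(S(S(add(SZ, SZ))))
  →8  S(S(S(S(add(Z, SZ)))))
  →9  S^5(Z)

Answer: DIFFERENT — A ⇓ S^6(Z), B ⇓ S^5(Z)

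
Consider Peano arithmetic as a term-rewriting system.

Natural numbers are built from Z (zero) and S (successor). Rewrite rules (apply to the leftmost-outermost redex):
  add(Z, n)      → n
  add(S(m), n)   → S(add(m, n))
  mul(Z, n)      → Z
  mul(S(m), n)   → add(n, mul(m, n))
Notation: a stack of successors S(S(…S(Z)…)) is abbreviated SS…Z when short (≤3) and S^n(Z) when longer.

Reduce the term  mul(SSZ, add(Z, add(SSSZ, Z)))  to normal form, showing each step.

  start: mul(SSZ, add(Z, add(SSSZ, Z)))
  step 1: add(add(Z, add(SSSZ, Z)), mul(SZ, add(Z, add(SSSZ, Z))))
  step 2: add(add(SSSZ, Z), mul(SZ, add(Z, add(SSSZ, Z))))
  step 3: add(S(add(SSZ, Z)), mul(SZ, add(Z, add(SSSZ, Z))))
  step 4: S(add(add(SSZ, Z), mul(SZ, add(Z, add(SSSZ, Z)))))
  step 5: S(add(S(add(SZ, Z)), mul(SZ, add(Z, add(SSSZ, Z)))))
  step 6: S(S(add(add(SZ, Z), mul(SZ, add(Z, add(SSSZ, Z))))))
  step 7: S(S(add(S(add(Z, Z)), mul(SZ, add(Z, add(SSSZ, Z))))))
  step 8: S(S(S(add(add(Z, Z), mul(SZ, add(Z, add(SSSZ, Z)))))))
  step 9: S(S(S(add(Z, mul(SZ, add(Z, add(SSSZ, Z)))))))
  step 10: S(S(S(mul(SZ, add(Z, add(SSSZ, Z))))))
  step 11: S(S(S(add(add(Z, add(SSSZ, Z)), mul(Z, add(Z, add(SSSZ, Z)))))))
  step 12: S(S(S(add(add(SSSZ, Z), mul(Z, add(Z, add(SSSZ, Z)))))))
  step 13: S(S(S(add(S(add(SSZ, Z)), mul(Z, add(Z, add(SSSZ, Z)))))))
  step 14: S(S(S(S(add(add(SSZ, Z), mul(Z, add(Z, add(SSSZ, Z))))))))
  step 15: S(S(S(S(add(S(add(SZ, Z)), mul(Z, add(Z, add(SSSZ, Z))))))))
  step 16: S(S(S(S(S(add(add(SZ, Z), mul(Z, add(Z, add(SSSZ, Z)))))))))
  step 17: S(S(S(S(S(add(S(add(Z, Z)), mul(Z, add(Z, add(SSSZ, Z)))))))))
  step 18: S(S(S(S(S(S(add(add(Z, Z), mul(Z, add(Z, add(SSSZ, Z))))))))))
  step 19: S(S(S(S(S(S(add(Z, mul(Z, add(Z, add(SSSZ, Z))))))))))
  step 20: S(S(S(S(S(S(mul(Z, add(Z, add(SSSZ, Z)))))))))
  step 21: S^6(Z)

Answer: normal form = S^6(Z)  (in 21 steps)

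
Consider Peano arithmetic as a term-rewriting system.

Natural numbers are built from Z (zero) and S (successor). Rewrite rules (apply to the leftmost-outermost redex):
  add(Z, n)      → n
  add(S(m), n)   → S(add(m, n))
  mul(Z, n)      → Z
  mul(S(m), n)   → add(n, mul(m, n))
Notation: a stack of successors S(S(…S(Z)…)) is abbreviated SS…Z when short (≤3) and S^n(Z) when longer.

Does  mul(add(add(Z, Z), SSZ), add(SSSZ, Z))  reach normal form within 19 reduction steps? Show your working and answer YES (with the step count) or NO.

  start: mul(add(add(Z, Z), SSZ), add(SSSZ, Z))
  →1  mul(add(Z, SSZ), add(SSSZ, Z))
  →2  mul(SSZ, add(SSSZ, Z))
  →3  add(add(SSSZ, Z), mul(SZ, add(SSSZ, Z)))
  →4  add(S(add(SSZ, Z)), mul(SZ, add(SSSZ, Z)))
  →5  S(add(add(SSZ, Z), mul(SZ, add(SSSZ, Z))))
  →6  S(add(S(add(SZ, Z)), mul(SZ, add(SSSZ, Z))))
  →7  S(S(add(add(SZ, Z), mul(SZ, add(SSSZ, Z)))))
  →8  S(S(add(S(add(Z, Z)), mul(SZ, add(SSSZ, Z)))))
  →9  S(S(S(add(add(Z, Z), mul(SZ, add(SSSZ, Z))))))
  →10  S(S(S(add(Z, mul(SZ, add(SSSZ, Z))))))
  →11  S(S(S(mul(SZ, add(SSSZ, Z)))))
  →12  S(S(S(add(add(SSSZ, Z), mul(Z, add(SSSZ, Z))))))
  →13  S(S(S(add(S(add(SSZ, Z)), mul(Z, add(SSSZ, Z))))))
  →14  S(S(S(S(add(add(SSZ, Z), mul(Z, add(SSSZ, Z)))))))
  →15  S(S(S(S(add(S(add(SZ, Z)), mul(Z, add(SSSZ, Z)))))))
  →16  S(S(S(S(S(add(add(SZ, Z), mul(Z, add(SSSZ, Z))))))))
  →17  S(S(S(S(S(add(S(add(Z, Z)), mul(Z, add(SSSZ, Z))))))))
  →18  S(S(S(S(S(S(add(add(Z, Z), mul(Z, add(SSSZ, Z)))))))))
  →19  S(S(S(S(S(S(add(Z, mul(Z, add(SSSZ, Z)))))))))

Answer: NO — after 19 steps the term is S(S(S(S(S(S(add(Z, mul(Z, add(SSSZ, Z))))))))), not yet normal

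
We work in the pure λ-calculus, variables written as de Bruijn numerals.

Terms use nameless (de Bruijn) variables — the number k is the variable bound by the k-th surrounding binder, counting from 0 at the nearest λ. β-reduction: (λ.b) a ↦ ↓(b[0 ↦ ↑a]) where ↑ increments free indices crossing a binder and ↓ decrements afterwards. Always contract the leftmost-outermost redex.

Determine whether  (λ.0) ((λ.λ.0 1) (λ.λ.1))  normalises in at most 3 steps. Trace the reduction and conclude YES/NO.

  start: (λ.0) ((λ.λ.0 1) (λ.λ.1))
  [1] (λ.λ.0 1) (λ.λ.1)
  [2] λ.0 (λ.λ.1)

Answer: YES — reaches normal form λ.0 (λ.λ.1) in 2 ≤ 3 steps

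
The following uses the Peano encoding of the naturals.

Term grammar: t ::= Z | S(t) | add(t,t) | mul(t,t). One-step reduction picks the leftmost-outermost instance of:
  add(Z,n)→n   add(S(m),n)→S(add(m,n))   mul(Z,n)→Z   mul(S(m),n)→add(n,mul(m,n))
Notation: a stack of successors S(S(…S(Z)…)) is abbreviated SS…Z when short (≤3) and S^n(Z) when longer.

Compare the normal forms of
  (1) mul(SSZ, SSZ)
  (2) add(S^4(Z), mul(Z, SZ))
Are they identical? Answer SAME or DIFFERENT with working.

Term A:
  start: mul(SSZ, SSZ)
  step 1: add(SSZ, mul(SZ, SSZ))
  step 2: S(add(SZ, mul(SZ, SSZ)))
  step 3: S(S(add(Z, mul(SZ, SSZ))))
  step 4: S(S(mul(SZ, SSZ)))
  step 5: S(S(add(SSZ, mul(Z, SSZ))))
  step 6: S(S(S(add(SZ, mul(Z, SSZ)))))
  step 7: S(S(S(S(add(Z, mul(Z, SSZ))))))
  step 8: S(S(S(S(mul(Z, SSZ)))))
  step 9: S^4(Z)

Term B:
  start: add(S^4(Z), mul(Z, SZ))
  step 1: S(add(SSSZ, mul(Z, SZ)))
  step 2: S(S(add(SSZ, mul(Z, SZ))))
  step 3: S(S(S(add(SZ, mul(Z, SZ)))))
  step 4: S(S(S(S(add(Z, mul(Z, SZ))))))
  step 5: S(S(S(S(mul(Z, SZ)))))
  step 6: S^4(Z)

Answer: SAME — A ⇓ S^4(Z), B ⇓ S^4(Z)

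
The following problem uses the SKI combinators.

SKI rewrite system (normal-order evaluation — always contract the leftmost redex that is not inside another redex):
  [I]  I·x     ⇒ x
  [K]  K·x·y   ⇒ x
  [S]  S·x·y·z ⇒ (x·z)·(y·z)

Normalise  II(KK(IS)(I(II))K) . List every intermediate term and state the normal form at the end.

Answer: normal form = I  (in 6 steps)

Derivation:
  start: II(KK(IS)(I(II))K)
  step 1: I(KK(IS)(I(II))K)
  step 2: KK(IS)(I(II))K
  step 3: K(I(II))K
  step 4: I(II)
  step 5: II
  step 6: I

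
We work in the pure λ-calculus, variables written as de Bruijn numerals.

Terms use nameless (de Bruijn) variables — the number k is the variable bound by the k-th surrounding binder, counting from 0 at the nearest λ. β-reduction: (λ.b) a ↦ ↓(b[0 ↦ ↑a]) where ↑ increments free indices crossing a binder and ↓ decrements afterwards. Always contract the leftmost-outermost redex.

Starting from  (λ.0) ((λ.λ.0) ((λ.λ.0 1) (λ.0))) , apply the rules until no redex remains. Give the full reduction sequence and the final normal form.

  start: (λ.0) ((λ.λ.0) ((λ.λ.0 1) (λ.0)))
  step 1: (λ.λ.0) ((λ.λ.0 1) (λ.0))
  step 2: λ.0

Answer: normal form = λ.0  (in 2 steps)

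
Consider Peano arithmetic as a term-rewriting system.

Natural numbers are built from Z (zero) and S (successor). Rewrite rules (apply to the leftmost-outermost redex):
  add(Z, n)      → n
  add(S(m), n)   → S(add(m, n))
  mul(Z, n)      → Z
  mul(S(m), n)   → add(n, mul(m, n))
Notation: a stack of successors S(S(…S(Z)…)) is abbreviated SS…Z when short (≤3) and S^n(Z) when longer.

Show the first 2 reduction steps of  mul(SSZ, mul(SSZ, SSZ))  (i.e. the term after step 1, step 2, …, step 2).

Answer: after 2 steps: add(add(SSZ, mul(SZ, SSZ)), mul(SZ, mul(SSZ, SSZ)))

Working:
  start: mul(SSZ, mul(SSZ, SSZ))
  step 1: add(mul(SSZ, SSZ), mul(SZ, mul(SSZ, SSZ)))
  step 2: add(add(SSZ, mul(SZ, SSZ)), mul(SZ, mul(SSZ, SSZ)))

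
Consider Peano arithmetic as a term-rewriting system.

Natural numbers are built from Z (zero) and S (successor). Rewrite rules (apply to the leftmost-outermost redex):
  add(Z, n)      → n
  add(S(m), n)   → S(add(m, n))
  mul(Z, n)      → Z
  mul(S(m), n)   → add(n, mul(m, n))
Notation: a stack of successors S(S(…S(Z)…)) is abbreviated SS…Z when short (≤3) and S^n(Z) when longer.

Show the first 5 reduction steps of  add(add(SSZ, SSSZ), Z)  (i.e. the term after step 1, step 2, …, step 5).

Answer: after 5 steps: S(S(add(SSSZ, Z)))

Derivation:
  start: add(add(SSZ, SSSZ), Z)
  →1  add(S(add(SZ, SSSZ)), Z)
  →2  S(add(add(SZ, SSSZ), Z))
  →3  S(add(S(add(Z, SSSZ)), Z))
  →4  S(S(add(add(Z, SSSZ), Z)))
  →5  S(S(add(SSSZ, Z)))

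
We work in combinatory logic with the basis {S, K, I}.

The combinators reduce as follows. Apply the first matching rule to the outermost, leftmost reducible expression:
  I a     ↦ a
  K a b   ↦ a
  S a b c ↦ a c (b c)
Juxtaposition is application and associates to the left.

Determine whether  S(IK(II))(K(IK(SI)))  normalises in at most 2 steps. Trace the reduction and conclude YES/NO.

  start: S(IK(II))(K(IK(SI)))
  →1  S(K(II))(K(IK(SI)))
  →2  S(KI)(K(IK(SI)))

Answer: NO — after 2 steps the term is S(KI)(K(IK(SI))), not yet normal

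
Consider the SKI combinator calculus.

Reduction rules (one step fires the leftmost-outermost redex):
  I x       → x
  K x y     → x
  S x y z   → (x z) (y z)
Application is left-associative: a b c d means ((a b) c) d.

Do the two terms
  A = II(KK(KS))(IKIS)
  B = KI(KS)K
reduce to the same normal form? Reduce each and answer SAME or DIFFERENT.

Term A:
  start: II(KK(KS))(IKIS)
  →1  I(KK(KS))(IKIS)
  →2  KK(KS)(IKIS)
  →3  K(IKIS)
  →4  K(KIS)
  →5  KI

Term B:
  start: KI(KS)K
  →1  IK
  →2  K

Answer: DIFFERENT — A ⇓ KI, B ⇓ K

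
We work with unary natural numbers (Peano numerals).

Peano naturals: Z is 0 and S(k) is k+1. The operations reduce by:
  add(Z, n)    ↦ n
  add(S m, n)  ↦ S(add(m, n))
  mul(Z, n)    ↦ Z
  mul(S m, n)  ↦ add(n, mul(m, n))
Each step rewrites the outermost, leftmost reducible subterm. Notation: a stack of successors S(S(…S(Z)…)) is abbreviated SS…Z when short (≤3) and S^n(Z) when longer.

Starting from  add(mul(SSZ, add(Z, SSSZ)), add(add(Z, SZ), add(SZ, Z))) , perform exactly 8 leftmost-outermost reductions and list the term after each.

  start: add(mul(SSZ, add(Z, SSSZ)), add(add(Z, SZ), add(SZ, Z)))
  step 1: add(add(add(Z, SSSZ), mul(SZ, add(Z, SSSZ))), add(add(Z, SZ), add(SZ, Z)))
  step 2: add(add(SSSZ, mul(SZ, add(Z, SSSZ))), add(add(Z, SZ), add(SZ, Z)))
  step 3: add(S(add(SSZ, mul(SZ, add(Z, SSSZ)))), add(add(Z, SZ), add(SZ, Z)))
  step 4: S(add(add(SSZ, mul(SZ, add(Z, SSSZ))), add(add(Z, SZ), add(SZ, Z))))
  step 5: S(add(S(add(SZ, mul(SZ, add(Z, SSSZ)))), add(add(Z, SZ), add(SZ, Z))))
  step 6: S(S(add(add(SZ, mul(SZ, add(Z, SSSZ))), add(add(Z, SZ), add(SZ, Z)))))
  step 7: S(S(add(S(add(Z, mul(SZ, add(Z, SSSZ)))), add(add(Z, SZ), add(SZ, Z)))))
  step 8: S(S(S(add(add(Z, mul(SZ, add(Z, SSSZ))), add(add(Z, SZ), add(SZ, Z))))))

Answer: after 8 steps: S(S(S(add(add(Z, mul(SZ, add(Z, SSSZ))), add(add(Z, SZ), add(SZ, Z))))))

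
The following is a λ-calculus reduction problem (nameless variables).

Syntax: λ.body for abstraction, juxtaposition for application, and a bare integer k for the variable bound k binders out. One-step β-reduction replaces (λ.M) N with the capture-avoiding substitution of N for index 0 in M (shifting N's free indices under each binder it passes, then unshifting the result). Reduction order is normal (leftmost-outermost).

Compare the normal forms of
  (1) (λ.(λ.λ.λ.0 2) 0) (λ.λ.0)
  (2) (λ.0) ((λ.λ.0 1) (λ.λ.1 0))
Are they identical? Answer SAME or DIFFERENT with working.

Answer: DIFFERENT — A ⇓ λ.λ.0 (λ.λ.0), B ⇓ λ.0 (λ.λ.1 0)

Derivation:
Term A:
  start: (λ.(λ.λ.λ.0 2) 0) (λ.λ.0)
  step 1: (λ.λ.λ.0 2) (λ.λ.0)
  step 2: λ.λ.0 (λ.λ.0)

Term B:
  start: (λ.0) ((λ.λ.0 1) (λ.λ.1 0))
  step 1: (λ.λ.0 1) (λ.λ.1 0)
  step 2: λ.0 (λ.λ.1 0)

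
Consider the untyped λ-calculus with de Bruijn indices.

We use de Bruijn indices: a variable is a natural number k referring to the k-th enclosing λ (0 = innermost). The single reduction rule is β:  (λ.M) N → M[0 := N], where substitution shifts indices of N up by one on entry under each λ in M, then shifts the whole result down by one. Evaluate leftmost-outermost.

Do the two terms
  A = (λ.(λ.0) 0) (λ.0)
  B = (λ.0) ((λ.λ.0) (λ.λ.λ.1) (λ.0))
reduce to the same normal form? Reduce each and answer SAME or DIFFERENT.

Term A:
  start: (λ.(λ.0) 0) (λ.0)
  →1  (λ.0) (λ.0)
  →2  λ.0

Term B:
  start: (λ.0) ((λ.λ.0) (λ.λ.λ.1) (λ.0))
  →1  (λ.λ.0) (λ.λ.λ.1) (λ.0)
  →2  (λ.0) (λ.0)
  →3  λ.0

Answer: SAME — A ⇓ λ.0, B ⇓ λ.0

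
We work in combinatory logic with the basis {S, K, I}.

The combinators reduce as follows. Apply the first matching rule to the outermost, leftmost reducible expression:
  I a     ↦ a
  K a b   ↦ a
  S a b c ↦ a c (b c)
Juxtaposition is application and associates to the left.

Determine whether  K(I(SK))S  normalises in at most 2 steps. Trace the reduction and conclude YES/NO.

Answer: YES — reaches normal form SK in 2 ≤ 2 steps

Derivation:
  start: K(I(SK))S
  [1] I(SK)
  [2] SK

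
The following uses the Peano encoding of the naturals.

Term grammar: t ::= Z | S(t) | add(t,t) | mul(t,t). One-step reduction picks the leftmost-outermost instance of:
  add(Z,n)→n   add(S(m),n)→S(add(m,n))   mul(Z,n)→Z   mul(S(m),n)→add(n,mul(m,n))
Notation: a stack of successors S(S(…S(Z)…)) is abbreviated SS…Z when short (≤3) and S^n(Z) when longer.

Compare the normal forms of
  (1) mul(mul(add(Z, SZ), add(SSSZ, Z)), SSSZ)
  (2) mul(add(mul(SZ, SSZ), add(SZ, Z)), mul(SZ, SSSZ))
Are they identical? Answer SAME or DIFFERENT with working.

Answer: SAME — A ⇓ S^9(Z), B ⇓ S^9(Z)

Working:
Term A:
  start: mul(mul(add(Z, SZ), add(SSSZ, Z)), SSSZ)
  step 1: mul(mul(SZ, add(SSSZ, Z)), SSSZ)
  step 2: mul(add(add(SSSZ, Z), mul(Z, add(SSSZ, Z))), SSSZ)
  step 3: mul(add(S(add(SSZ, Z)), mul(Z, add(SSSZ, Z))), SSSZ)
  step 4: mul(S(add(add(SSZ, Z), mul(Z, add(SSSZ, Z)))), SSSZ)
  step 5: add(SSSZ, mul(add(add(SSZ, Z), mul(Z, add(SSSZ, Z))), SSSZ))
  step 6: S(add(SSZ, mul(add(add(SSZ, Z), mul(Z, add(SSSZ, Z))), SSSZ)))
  step 7: S(S(add(SZ, mul(add(add(SSZ, Z), mul(Z, add(SSSZ, Z))), SSSZ))))
  step 8: S(S(S(add(Z, mul(add(add(SSZ, Z), mul(Z, add(SSSZ, Z))), SSSZ)))))
  step 9: S(S(S(mul(add(add(SSZ, Z), mul(Z, add(SSSZ, Z))), SSSZ))))
  step 10: S(S(S(mul(add(S(add(SZ, Z)), mul(Z, add(SSSZ, Z))), SSSZ))))
  step 11: S(S(S(mul(S(add(add(SZ, Z), mul(Z, add(SSSZ, Z)))), SSSZ))))
  step 12: S(S(S(add(SSSZ, mul(add(add(SZ, Z), mul(Z, add(SSSZ, Z))), SSSZ)))))
  step 13: S(S(S(S(add(SSZ, mul(add(add(SZ, Z), mul(Z, add(SSSZ, Z))), SSSZ))))))
  step 14: S(S(S(S(S(add(SZ, mul(add(add(SZ, Z), mul(Z, add(SSSZ, Z))), SSSZ)))))))
  step 15: S(S(S(S(S(S(add(Z, mul(add(add(SZ, Z), mul(Z, add(SSSZ, Z))), SSSZ))))))))
  step 16: S(S(S(S(S(S(mul(add(add(SZ, Z), mul(Z, add(SSSZ, Z))), SSSZ)))))))
  step 17: S(S(S(S(S(S(mul(add(S(add(Z, Z)), mul(Z, add(SSSZ, Z))), SSSZ)))))))
  step 18: S(S(S(S(S(S(mul(S(add(add(Z, Z), mul(Z, add(SSSZ, Z)))), SSSZ)))))))
  step 19: S(S(S(S(S(S(add(SSSZ, mul(add(add(Z, Z), mul(Z, add(SSSZ, Z))), SSSZ))))))))
  step 20: S(S(S(S(S(S(S(add(SSZ, mul(add(add(Z, Z), mul(Z, add(SSSZ, Z))), SSSZ)))))))))
  step 21: S(S(S(S(S(S(S(S(add(SZ, mul(add(add(Z, Z), mul(Z, add(SSSZ, Z))), SSSZ))))))))))
  step 22: S(S(S(S(S(S(S(S(S(add(Z, mul(add(add(Z, Z), mul(Z, add(SSSZ, Z))), SSSZ)))))))))))
  step 23: S(S(S(S(S(S(S(S(S(mul(add(add(Z, Z), mul(Z, add(SSSZ, Z))), SSSZ))))))))))
  step 24: S(S(S(S(S(S(S(S(S(mul(add(Z, mul(Z, add(SSSZ, Z))), SSSZ))))))))))
  step 25: S(S(S(S(S(S(S(S(S(mul(mul(Z, add(SSSZ, Z)), SSSZ))))))))))
  step 26: S(S(S(S(S(S(S(S(S(mul(Z, SSSZ))))))))))
  step 27: S^9(Z)

Term B:
  start: mul(add(mul(SZ, SSZ), add(SZ, Z)), mul(SZ, SSSZ))
  step 1: mul(add(add(SSZ, mul(Z, SSZ)), add(SZ, Z)), mul(SZ, SSSZ))
  step 2: mul(add(S(add(SZ, mul(Z, SSZ))), add(SZ, Z)), mul(SZ, SSSZ))
  step 3: mul(S(add(add(SZ, mul(Z, SSZ)), add(SZ, Z))), mul(SZ, SSSZ))
  step 4: add(mul(SZ, SSSZ), mul(add(add(SZ, mul(Z, SSZ)), add(SZ, Z)), mul(SZ, SSSZ)))
  step 5: add(add(SSSZ, mul(Z, SSSZ)), mul(add(add(SZ, mul(Z, SSZ)), add(SZ, Z)), mul(SZ, SSSZ)))
  step 6: add(S(add(SSZ, mul(Z, SSSZ))), mul(add(add(SZ, mul(Z, SSZ)), add(SZ, Z)), mul(SZ, SSSZ)))
  step 7: S(add(add(SSZ, mul(Z, SSSZ)), mul(add(add(SZ, mul(Z, SSZ)), add(SZ, Z)), mul(SZ, SSSZ))))
  step 8: S(add(S(add(SZ, mul(Z, SSSZ))), mul(add(add(SZ, mul(Z, SSZ)), add(SZ, Z)), mul(SZ, SSSZ))))
  step 9: S(S(add(add(SZ, mul(Z, SSSZ)), mul(add(add(SZ, mul(Z, SSZ)), add(SZ, Z)), mul(SZ, SSSZ)))))
  step 10: S(S(add(S(add(Z, mul(Z, SSSZ))), mul(add(add(SZ, mul(Z, SSZ)), add(SZ, Z)), mul(SZ, SSSZ)))))
  step 11: S(S(S(add(add(Z, mul(Z, SSSZ)), mul(add(add(SZ, mul(Z, SSZ)), add(SZ, Z)), mul(SZ, SSSZ))))))
  step 12: S(S(S(add(mul(Z, SSSZ), mul(add(add(SZ, mul(Z, SSZ)), add(SZ, Z)), mul(SZ, SSSZ))))))
  step 13: S(S(S(add(Z, mul(add(add(SZ, mul(Z, SSZ)), add(SZ, Z)), mul(SZ, SSSZ))))))
  step 14: S(S(S(mul(add(add(SZ, mul(Z, SSZ)), add(SZ, Z)), mul(SZ, SSSZ)))))
  step 15: S(S(S(mul(add(S(add(Z, mul(Z, SSZ))), add(SZ, Z)), mul(SZ, SSSZ)))))
  step 16: S(S(S(mul(S(add(add(Z, mul(Z, SSZ)), add(SZ, Z))), mul(SZ, SSSZ)))))
  step 17: S(S(S(add(mul(SZ, SSSZ), mul(add(add(Z, mul(Z, SSZ)), add(SZ, Z)), mul(SZ, SSSZ))))))
  step 18: S(S(S(add(add(SSSZ, mul(Z, SSSZ)), mul(add(add(Z, mul(Z, SSZ)), add(SZ, Z)), mul(SZ, SSSZ))))))
  step 19: S(S(S(add(S(add(SSZ, mul(Z, SSSZ))), mul(add(add(Z, mul(Z, SSZ)), add(SZ, Z)), mul(SZ, SSSZ))))))
  step 20: S(S(S(S(add(add(SSZ, mul(Z, SSSZ)), mul(add(add(Z, mul(Z, SSZ)), add(SZ, Z)), mul(SZ, SSSZ)))))))
  step 21: S(S(S(S(add(S(add(SZ, mul(Z, SSSZ))), mul(add(add(Z, mul(Z, SSZ)), add(SZ, Z)), mul(SZ, SSSZ)))))))
  step 22: S(S(S(S(S(add(add(SZ, mul(Z, SSSZ)), mul(add(add(Z, mul(Z, SSZ)), add(SZ, Z)), mul(SZ, SSSZ))))))))
  step 23: S(S(S(S(S(add(S(add(Z, mul(Z, SSSZ))), mul(add(add(Z, mul(Z, SSZ)), add(SZ, Z)), mul(SZ, SSSZ))))))))
  step 24: S(S(S(S(S(S(add(add(Z, mul(Z, SSSZ)), mul(add(add(Z, mul(Z, SSZ)), add(SZ, Z)), mul(SZ, SSSZ)))))))))
  step 25: S(S(S(S(S(S(add(mul(Z, SSSZ), mul(add(add(Z, mul(Z, SSZ)), add(SZ, Z)), mul(SZ, SSSZ)))))))))
  step 26: S(S(S(S(S(S(add(Z, mul(add(add(Z, mul(Z, SSZ)), add(SZ, Z)), mul(SZ, SSSZ)))))))))
  step 27: S(S(S(S(S(S(mul(add(add(Z, mul(Z, SSZ)), add(SZ, Z)), mul(SZ, SSSZ))))))))
  step 28: S(S(S(S(S(S(mul(add(mul(Z, SSZ), add(SZ, Z)), mul(SZ, SSSZ))))))))
  step 29: S(S(S(S(S(S(mul(add(Z, add(SZ, Z)), mul(SZ, SSSZ))))))))
  step 30: S(S(S(S(S(S(mul(add(SZ, Z), mul(SZ, SSSZ))))))))
  step 31: S(S(S(S(S(S(mul(S(add(Z, Z)), mul(SZ, SSSZ))))))))
  step 32: S(S(S(S(S(S(add(mul(SZ, SSSZ), mul(add(Z, Z), mul(SZ, SSSZ)))))))))
  step 33: S(S(S(S(S(S(add(add(SSSZ, mul(Z, SSSZ)), mul(add(Z, Z), mul(SZ, SSSZ)))))))))
  step 34: S(S(S(S(S(S(add(S(add(SSZ, mul(Z, SSSZ))), mul(add(Z, Z), mul(SZ, SSSZ)))))))))
  step 35: S(S(S(S(S(S(S(add(add(SSZ, mul(Z, SSSZ)), mul(add(Z, Z), mul(SZ, SSSZ))))))))))
  step 36: S(S(S(S(S(S(S(add(S(add(SZ, mul(Z, SSSZ))), mul(add(Z, Z), mul(SZ, SSSZ))))))))))
  step 37: S(S(S(S(S(S(S(S(add(add(SZ, mul(Z, SSSZ)), mul(add(Z, Z), mul(SZ, SSSZ)))))))))))
  step 38: S(S(S(S(S(S(S(S(add(S(add(Z, mul(Z, SSSZ))), mul(add(Z, Z), mul(SZ, SSSZ)))))))))))
  step 39: S(S(S(S(S(S(S(S(S(add(add(Z, mul(Z, SSSZ)), mul(add(Z, Z), mul(SZ, SSSZ))))))))))))
  step 40: S(S(S(S(S(S(S(S(S(add(mul(Z, SSSZ), mul(add(Z, Z), mul(SZ, SSSZ))))))))))))
  step 41: S(S(S(S(S(S(S(S(S(add(Z, mul(add(Z, Z), mul(SZ, SSSZ))))))))))))
  step 42: S(S(S(S(S(S(S(S(S(mul(add(Z, Z), mul(SZ, SSSZ)))))))))))
  step 43: S(S(S(S(S(S(S(S(S(mul(Z, mul(SZ, SSSZ)))))))))))
  step 44: S^9(Z)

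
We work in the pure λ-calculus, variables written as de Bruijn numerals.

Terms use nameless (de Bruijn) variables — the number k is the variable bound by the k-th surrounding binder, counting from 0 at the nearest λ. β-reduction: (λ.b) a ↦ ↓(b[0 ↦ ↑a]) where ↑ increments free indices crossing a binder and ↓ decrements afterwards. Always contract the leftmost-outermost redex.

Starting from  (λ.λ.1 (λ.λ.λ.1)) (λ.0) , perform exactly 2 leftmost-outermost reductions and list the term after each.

  start: (λ.λ.1 (λ.λ.λ.1)) (λ.0)
  step 1: λ.(λ.0) (λ.λ.λ.1)
  step 2: λ.λ.λ.λ.1

Answer: after 2 steps: λ.λ.λ.λ.1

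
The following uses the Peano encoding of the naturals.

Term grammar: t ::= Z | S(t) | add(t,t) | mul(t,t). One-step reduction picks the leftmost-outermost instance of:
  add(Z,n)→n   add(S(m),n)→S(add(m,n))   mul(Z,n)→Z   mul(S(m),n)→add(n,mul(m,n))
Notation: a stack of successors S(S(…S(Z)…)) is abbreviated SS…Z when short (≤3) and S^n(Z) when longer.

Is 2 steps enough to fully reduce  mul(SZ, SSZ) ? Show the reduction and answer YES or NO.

Answer: NO — after 2 steps the term is S(add(SZ, mul(Z, SSZ))), not yet normal

Working:
  start: mul(SZ, SSZ)
  →1  add(SSZ, mul(Z, SSZ))
  →2  S(add(SZ, mul(Z, SSZ)))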